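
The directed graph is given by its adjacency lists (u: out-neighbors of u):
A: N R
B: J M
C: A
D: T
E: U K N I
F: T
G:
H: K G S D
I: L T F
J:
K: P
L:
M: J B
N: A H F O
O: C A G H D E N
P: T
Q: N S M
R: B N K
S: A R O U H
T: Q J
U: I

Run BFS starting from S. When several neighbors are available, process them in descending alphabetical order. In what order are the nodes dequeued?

Visit S; enqueue U, R, O, H, A → queue [U, R, O, H, A]
Visit U; enqueue I → queue [R, O, H, A, I]
Visit R; enqueue N, K, B → queue [O, H, A, I, N, K, B]
Visit O; enqueue G, E, D, C → queue [H, A, I, N, K, B, G, E, D, C]
Visit H → queue [A, I, N, K, B, G, E, D, C]
Visit A → queue [I, N, K, B, G, E, D, C]
Visit I; enqueue T, L, F → queue [N, K, B, G, E, D, C, T, L, F]
Visit N → queue [K, B, G, E, D, C, T, L, F]
Visit K; enqueue P → queue [B, G, E, D, C, T, L, F, P]
Visit B; enqueue M, J → queue [G, E, D, C, T, L, F, P, M, J]
Visit G → queue [E, D, C, T, L, F, P, M, J]
Visit E → queue [D, C, T, L, F, P, M, J]
Visit D → queue [C, T, L, F, P, M, J]
Visit C → queue [T, L, F, P, M, J]
Visit T; enqueue Q → queue [L, F, P, M, J, Q]
Visit L → queue [F, P, M, J, Q]
Visit F → queue [P, M, J, Q]
Visit P → queue [M, J, Q]
Visit M → queue [J, Q]
Visit J → queue [Q]
Visit Q → queue []

S → U → R → O → H → A → I → N → K → B → G → E → D → C → T → L → F → P → M → J → Q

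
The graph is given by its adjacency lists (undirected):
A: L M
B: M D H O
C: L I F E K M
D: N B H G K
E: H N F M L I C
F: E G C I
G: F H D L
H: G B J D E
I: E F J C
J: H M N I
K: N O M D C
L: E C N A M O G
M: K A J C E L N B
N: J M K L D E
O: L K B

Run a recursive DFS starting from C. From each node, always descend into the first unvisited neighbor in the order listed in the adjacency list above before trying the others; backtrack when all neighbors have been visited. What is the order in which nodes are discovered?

Visit C
C → L
L → E
E → H
H → G
G → F
F → I
I → J
J → M
M → K
K → N
N → D
D → B
B → O
M → A

C, L, E, H, G, F, I, J, M, K, N, D, B, O, A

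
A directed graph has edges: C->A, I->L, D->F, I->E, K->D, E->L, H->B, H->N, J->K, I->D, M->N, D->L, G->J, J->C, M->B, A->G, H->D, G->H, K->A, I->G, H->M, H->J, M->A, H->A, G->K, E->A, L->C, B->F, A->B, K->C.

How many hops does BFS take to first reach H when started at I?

Level 0: I
Level 1: D, E, G, L
Level 2: A, C, F, H, J, K
Level 3: B, M, N
H first appears at level 2.

2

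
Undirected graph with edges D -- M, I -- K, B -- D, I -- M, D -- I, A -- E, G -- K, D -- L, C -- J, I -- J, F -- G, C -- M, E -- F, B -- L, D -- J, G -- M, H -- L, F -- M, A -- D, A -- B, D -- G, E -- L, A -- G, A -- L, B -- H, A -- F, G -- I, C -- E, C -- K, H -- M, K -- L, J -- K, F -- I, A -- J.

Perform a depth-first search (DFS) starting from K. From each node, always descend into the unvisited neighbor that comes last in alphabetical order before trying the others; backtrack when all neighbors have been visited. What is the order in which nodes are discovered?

Visit K
K → L
L → H
H → M
M → I
I → J
J → D
D → G
G → F
F → E
E → C
E → A
A → B

K → L → H → M → I → J → D → G → F → E → C → A → B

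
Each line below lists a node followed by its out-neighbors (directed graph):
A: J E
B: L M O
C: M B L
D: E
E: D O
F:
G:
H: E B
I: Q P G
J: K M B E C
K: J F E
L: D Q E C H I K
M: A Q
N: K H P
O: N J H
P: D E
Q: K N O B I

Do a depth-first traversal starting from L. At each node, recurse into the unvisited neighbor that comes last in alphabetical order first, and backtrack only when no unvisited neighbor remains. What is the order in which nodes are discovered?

L, Q, O, N, P, E, D, K, J, M, A, C, B, F, H, I, G

Visit L
L → Q
Q → O
O → N
N → P
P → E
E → D
N → K
K → J
J → M
M → A
J → C
C → B
K → F
N → H
Q → I
I → G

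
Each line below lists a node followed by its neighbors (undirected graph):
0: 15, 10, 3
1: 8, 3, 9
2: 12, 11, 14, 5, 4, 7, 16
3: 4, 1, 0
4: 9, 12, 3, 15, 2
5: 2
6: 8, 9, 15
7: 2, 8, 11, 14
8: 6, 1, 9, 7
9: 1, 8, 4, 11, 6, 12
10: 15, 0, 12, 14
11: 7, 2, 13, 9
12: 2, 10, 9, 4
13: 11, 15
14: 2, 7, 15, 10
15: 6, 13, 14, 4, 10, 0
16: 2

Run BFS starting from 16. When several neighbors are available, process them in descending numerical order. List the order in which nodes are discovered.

Visit 16; enqueue 2 → queue [2]
Visit 2; enqueue 14, 12, 11, 7, 5, 4 → queue [14, 12, 11, 7, 5, 4]
Visit 14; enqueue 15, 10 → queue [12, 11, 7, 5, 4, 15, 10]
Visit 12; enqueue 9 → queue [11, 7, 5, 4, 15, 10, 9]
Visit 11; enqueue 13 → queue [7, 5, 4, 15, 10, 9, 13]
Visit 7; enqueue 8 → queue [5, 4, 15, 10, 9, 13, 8]
Visit 5 → queue [4, 15, 10, 9, 13, 8]
Visit 4; enqueue 3 → queue [15, 10, 9, 13, 8, 3]
Visit 15; enqueue 6, 0 → queue [10, 9, 13, 8, 3, 6, 0]
Visit 10 → queue [9, 13, 8, 3, 6, 0]
Visit 9; enqueue 1 → queue [13, 8, 3, 6, 0, 1]
Visit 13 → queue [8, 3, 6, 0, 1]
Visit 8 → queue [3, 6, 0, 1]
Visit 3 → queue [6, 0, 1]
Visit 6 → queue [0, 1]
Visit 0 → queue [1]
Visit 1 → queue []

16 2 14 12 11 7 5 4 15 10 9 13 8 3 6 0 1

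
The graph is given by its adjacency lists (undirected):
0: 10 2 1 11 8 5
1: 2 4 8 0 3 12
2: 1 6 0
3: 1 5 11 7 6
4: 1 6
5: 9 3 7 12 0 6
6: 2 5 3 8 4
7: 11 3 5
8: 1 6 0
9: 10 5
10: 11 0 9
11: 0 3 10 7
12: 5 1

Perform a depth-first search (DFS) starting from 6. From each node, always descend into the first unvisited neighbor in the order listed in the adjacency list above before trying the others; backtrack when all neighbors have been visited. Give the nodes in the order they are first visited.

Visit 6
6 → 2
2 → 1
1 → 4
1 → 8
8 → 0
0 → 10
10 → 11
11 → 3
3 → 5
5 → 9
5 → 7
5 → 12

6 2 1 4 8 0 10 11 3 5 9 7 12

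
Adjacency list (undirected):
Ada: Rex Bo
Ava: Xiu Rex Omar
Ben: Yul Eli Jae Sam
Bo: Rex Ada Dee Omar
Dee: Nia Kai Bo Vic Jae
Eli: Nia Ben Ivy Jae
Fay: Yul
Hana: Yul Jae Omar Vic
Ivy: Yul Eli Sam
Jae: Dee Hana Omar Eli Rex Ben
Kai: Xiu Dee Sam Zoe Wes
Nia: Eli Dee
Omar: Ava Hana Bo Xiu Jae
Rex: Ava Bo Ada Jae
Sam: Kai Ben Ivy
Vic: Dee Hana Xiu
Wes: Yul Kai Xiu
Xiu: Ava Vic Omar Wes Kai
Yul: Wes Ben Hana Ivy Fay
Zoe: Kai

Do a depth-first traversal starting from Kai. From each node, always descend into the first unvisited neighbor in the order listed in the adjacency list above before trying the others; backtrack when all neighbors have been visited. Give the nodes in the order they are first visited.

Visit Kai
Kai → Xiu
Xiu → Ava
Ava → Rex
Rex → Bo
Bo → Ada
Bo → Dee
Dee → Nia
Nia → Eli
Eli → Ben
Ben → Yul
Yul → Wes
Yul → Hana
Hana → Jae
Jae → Omar
Hana → Vic
Yul → Ivy
Ivy → Sam
Yul → Fay
Kai → Zoe

Kai → Xiu → Ava → Rex → Bo → Ada → Dee → Nia → Eli → Ben → Yul → Wes → Hana → Jae → Omar → Vic → Ivy → Sam → Fay → Zoe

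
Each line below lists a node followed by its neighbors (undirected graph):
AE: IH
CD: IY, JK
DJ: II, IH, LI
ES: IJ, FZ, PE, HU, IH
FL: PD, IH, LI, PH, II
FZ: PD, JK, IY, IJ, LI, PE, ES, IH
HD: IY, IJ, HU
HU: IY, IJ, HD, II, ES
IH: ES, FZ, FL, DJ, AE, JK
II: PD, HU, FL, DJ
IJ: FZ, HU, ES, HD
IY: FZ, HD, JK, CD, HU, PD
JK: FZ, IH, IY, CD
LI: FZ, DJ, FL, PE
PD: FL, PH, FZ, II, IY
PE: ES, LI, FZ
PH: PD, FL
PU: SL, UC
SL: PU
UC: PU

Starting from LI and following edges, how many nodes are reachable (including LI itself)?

BFS from LI visits: LI, PE, FZ, FL, DJ, ES, PD, JK, IY, IJ, IH, PH, II, HU, CD, HD, AE
Reachable nodes: 17 of 20 total.

17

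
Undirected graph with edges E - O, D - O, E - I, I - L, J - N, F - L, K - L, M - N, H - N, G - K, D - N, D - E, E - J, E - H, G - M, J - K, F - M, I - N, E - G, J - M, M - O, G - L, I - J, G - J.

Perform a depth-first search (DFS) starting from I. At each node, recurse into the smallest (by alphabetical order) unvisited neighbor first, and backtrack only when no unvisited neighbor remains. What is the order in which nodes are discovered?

I, E, D, N, H, J, G, K, L, F, M, O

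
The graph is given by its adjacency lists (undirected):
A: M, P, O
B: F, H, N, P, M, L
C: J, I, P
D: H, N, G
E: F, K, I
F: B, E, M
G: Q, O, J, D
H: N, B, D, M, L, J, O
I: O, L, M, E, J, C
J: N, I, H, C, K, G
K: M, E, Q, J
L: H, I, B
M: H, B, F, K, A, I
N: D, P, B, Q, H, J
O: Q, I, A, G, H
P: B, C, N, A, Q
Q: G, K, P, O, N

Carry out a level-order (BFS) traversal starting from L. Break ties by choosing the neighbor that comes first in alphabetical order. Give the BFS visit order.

Visit L; enqueue B, H, I → queue [B, H, I]
Visit B; enqueue F, M, N, P → queue [H, I, F, M, N, P]
Visit H; enqueue D, J, O → queue [I, F, M, N, P, D, J, O]
Visit I; enqueue C, E → queue [F, M, N, P, D, J, O, C, E]
Visit F → queue [M, N, P, D, J, O, C, E]
Visit M; enqueue A, K → queue [N, P, D, J, O, C, E, A, K]
Visit N; enqueue Q → queue [P, D, J, O, C, E, A, K, Q]
Visit P → queue [D, J, O, C, E, A, K, Q]
Visit D; enqueue G → queue [J, O, C, E, A, K, Q, G]
Visit J → queue [O, C, E, A, K, Q, G]
Visit O → queue [C, E, A, K, Q, G]
Visit C → queue [E, A, K, Q, G]
Visit E → queue [A, K, Q, G]
Visit A → queue [K, Q, G]
Visit K → queue [Q, G]
Visit Q → queue [G]
Visit G → queue []

L → B → H → I → F → M → N → P → D → J → O → C → E → A → K → Q → G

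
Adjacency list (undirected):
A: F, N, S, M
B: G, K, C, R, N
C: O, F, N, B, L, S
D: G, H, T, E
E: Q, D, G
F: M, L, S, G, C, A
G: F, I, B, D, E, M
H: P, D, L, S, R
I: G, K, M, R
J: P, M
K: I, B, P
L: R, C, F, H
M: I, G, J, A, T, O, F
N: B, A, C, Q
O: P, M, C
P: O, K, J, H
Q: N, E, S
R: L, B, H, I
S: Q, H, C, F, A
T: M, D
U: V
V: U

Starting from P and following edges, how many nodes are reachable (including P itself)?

BFS from P visits: P, O, K, J, H, M, C, I, B, S, R, L, D, T, G, F, A, N, Q, E
Reachable nodes: 20 of 22 total.

20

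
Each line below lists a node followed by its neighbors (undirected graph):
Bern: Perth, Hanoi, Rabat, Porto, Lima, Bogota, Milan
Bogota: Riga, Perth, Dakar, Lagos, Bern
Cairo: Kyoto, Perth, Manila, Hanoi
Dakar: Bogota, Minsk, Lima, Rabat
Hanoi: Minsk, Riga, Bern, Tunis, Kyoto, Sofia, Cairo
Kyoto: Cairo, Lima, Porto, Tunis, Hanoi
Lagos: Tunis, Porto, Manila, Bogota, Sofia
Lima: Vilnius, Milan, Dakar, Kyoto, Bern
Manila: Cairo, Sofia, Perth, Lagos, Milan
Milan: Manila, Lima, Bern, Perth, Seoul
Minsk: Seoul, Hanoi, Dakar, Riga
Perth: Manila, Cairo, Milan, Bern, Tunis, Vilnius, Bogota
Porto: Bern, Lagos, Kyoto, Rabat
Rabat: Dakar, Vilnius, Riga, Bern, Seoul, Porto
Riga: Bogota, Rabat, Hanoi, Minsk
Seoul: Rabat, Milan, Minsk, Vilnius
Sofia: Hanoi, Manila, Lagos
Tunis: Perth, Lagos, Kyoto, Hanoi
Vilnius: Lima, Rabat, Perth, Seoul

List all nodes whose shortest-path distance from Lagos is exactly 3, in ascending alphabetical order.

Lima, Minsk, Seoul, Vilnius

Level 0: Lagos
Level 1: Bogota, Manila, Porto, Sofia, Tunis
Level 2: Bern, Cairo, Dakar, Hanoi, Kyoto, Milan, Perth, Rabat, Riga
Level 3: Lima, Minsk, Seoul, Vilnius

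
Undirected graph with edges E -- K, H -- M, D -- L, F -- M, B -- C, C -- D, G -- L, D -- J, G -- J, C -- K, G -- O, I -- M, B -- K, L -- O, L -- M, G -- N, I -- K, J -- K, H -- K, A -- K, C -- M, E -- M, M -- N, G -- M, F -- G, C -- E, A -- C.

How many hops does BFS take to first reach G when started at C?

2

Level 0: C
Level 1: A, B, D, E, K, M
Level 2: F, G, H, I, J, L, N
Level 3: O
G first appears at level 2.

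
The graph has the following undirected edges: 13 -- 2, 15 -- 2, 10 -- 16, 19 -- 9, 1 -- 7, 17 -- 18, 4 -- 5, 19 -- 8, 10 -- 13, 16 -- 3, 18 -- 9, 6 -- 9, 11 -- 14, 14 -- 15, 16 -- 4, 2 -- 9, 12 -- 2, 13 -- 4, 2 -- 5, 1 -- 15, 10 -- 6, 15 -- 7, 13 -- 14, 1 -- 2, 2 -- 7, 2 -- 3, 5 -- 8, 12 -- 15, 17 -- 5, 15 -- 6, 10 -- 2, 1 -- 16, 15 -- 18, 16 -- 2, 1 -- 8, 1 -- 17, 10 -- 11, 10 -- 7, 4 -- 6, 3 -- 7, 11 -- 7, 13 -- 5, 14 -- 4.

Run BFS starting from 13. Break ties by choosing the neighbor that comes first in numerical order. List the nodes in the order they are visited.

13, 2, 4, 5, 10, 14, 1, 3, 7, 9, 12, 15, 16, 6, 8, 17, 11, 18, 19

Visit 13; enqueue 2, 4, 5, 10, 14 → queue [2, 4, 5, 10, 14]
Visit 2; enqueue 1, 3, 7, 9, 12, 15, 16 → queue [4, 5, 10, 14, 1, 3, 7, 9, 12, 15, 16]
Visit 4; enqueue 6 → queue [5, 10, 14, 1, 3, 7, 9, 12, 15, 16, 6]
Visit 5; enqueue 8, 17 → queue [10, 14, 1, 3, 7, 9, 12, 15, 16, 6, 8, 17]
Visit 10; enqueue 11 → queue [14, 1, 3, 7, 9, 12, 15, 16, 6, 8, 17, 11]
Visit 14 → queue [1, 3, 7, 9, 12, 15, 16, 6, 8, 17, 11]
Visit 1 → queue [3, 7, 9, 12, 15, 16, 6, 8, 17, 11]
Visit 3 → queue [7, 9, 12, 15, 16, 6, 8, 17, 11]
Visit 7 → queue [9, 12, 15, 16, 6, 8, 17, 11]
Visit 9; enqueue 18, 19 → queue [12, 15, 16, 6, 8, 17, 11, 18, 19]
Visit 12 → queue [15, 16, 6, 8, 17, 11, 18, 19]
Visit 15 → queue [16, 6, 8, 17, 11, 18, 19]
Visit 16 → queue [6, 8, 17, 11, 18, 19]
Visit 6 → queue [8, 17, 11, 18, 19]
Visit 8 → queue [17, 11, 18, 19]
Visit 17 → queue [11, 18, 19]
Visit 11 → queue [18, 19]
Visit 18 → queue [19]
Visit 19 → queue []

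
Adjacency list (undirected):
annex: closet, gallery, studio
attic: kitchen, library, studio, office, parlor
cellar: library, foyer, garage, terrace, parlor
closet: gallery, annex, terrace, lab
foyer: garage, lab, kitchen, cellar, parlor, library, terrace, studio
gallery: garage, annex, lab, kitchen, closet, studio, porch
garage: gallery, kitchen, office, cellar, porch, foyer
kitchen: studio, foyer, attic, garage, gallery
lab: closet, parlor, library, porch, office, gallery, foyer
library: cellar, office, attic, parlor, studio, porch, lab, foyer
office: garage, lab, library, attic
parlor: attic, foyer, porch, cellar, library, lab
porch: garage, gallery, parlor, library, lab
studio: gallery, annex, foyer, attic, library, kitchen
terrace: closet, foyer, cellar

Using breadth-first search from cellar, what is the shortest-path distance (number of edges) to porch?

2

Level 0: cellar
Level 1: foyer, garage, library, parlor, terrace
Level 2: attic, closet, gallery, kitchen, lab, office, porch, studio
Level 3: annex
porch first appears at level 2.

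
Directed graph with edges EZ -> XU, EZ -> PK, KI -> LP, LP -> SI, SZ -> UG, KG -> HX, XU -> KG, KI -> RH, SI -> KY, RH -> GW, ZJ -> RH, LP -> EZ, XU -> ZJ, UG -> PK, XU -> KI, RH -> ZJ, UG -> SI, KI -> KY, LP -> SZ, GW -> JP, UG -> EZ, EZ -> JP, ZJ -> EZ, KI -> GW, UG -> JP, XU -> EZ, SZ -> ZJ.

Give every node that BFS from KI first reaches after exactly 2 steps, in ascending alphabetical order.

EZ, JP, SI, SZ, ZJ

Level 0: KI
Level 1: GW, KY, LP, RH
Level 2: EZ, JP, SI, SZ, ZJ
Level 3: PK, UG, XU
Level 4: KG
Level 5: HX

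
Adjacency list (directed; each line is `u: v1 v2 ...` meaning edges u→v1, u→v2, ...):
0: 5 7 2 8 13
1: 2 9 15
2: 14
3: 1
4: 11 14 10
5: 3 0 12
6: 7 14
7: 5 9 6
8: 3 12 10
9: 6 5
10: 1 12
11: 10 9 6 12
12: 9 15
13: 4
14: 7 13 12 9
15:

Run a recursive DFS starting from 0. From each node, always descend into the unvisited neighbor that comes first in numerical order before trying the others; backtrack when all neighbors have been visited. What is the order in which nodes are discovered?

0 2 14 7 5 3 1 9 6 15 12 13 4 10 11 8

Visit 0
0 → 2
2 → 14
14 → 7
7 → 5
5 → 3
3 → 1
1 → 9
9 → 6
1 → 15
5 → 12
14 → 13
13 → 4
4 → 10
4 → 11
0 → 8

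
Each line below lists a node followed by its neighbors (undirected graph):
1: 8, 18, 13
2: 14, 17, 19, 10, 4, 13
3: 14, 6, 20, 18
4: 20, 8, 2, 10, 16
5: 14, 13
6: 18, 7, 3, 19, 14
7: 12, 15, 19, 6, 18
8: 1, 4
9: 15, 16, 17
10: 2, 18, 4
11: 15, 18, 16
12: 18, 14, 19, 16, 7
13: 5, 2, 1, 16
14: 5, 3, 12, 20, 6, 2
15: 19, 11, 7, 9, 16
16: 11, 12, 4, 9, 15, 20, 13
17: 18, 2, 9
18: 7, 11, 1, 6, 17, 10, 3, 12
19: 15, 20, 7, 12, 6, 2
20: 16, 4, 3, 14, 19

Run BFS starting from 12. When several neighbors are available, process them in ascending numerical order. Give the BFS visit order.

Visit 12; enqueue 7, 14, 16, 18, 19 → queue [7, 14, 16, 18, 19]
Visit 7; enqueue 6, 15 → queue [14, 16, 18, 19, 6, 15]
Visit 14; enqueue 2, 3, 5, 20 → queue [16, 18, 19, 6, 15, 2, 3, 5, 20]
Visit 16; enqueue 4, 9, 11, 13 → queue [18, 19, 6, 15, 2, 3, 5, 20, 4, 9, 11, 13]
Visit 18; enqueue 1, 10, 17 → queue [19, 6, 15, 2, 3, 5, 20, 4, 9, 11, 13, 1, 10, 17]
Visit 19 → queue [6, 15, 2, 3, 5, 20, 4, 9, 11, 13, 1, 10, 17]
Visit 6 → queue [15, 2, 3, 5, 20, 4, 9, 11, 13, 1, 10, 17]
Visit 15 → queue [2, 3, 5, 20, 4, 9, 11, 13, 1, 10, 17]
Visit 2 → queue [3, 5, 20, 4, 9, 11, 13, 1, 10, 17]
Visit 3 → queue [5, 20, 4, 9, 11, 13, 1, 10, 17]
Visit 5 → queue [20, 4, 9, 11, 13, 1, 10, 17]
Visit 20 → queue [4, 9, 11, 13, 1, 10, 17]
Visit 4; enqueue 8 → queue [9, 11, 13, 1, 10, 17, 8]
Visit 9 → queue [11, 13, 1, 10, 17, 8]
Visit 11 → queue [13, 1, 10, 17, 8]
Visit 13 → queue [1, 10, 17, 8]
Visit 1 → queue [10, 17, 8]
Visit 10 → queue [17, 8]
Visit 17 → queue [8]
Visit 8 → queue []

12 → 7 → 14 → 16 → 18 → 19 → 6 → 15 → 2 → 3 → 5 → 20 → 4 → 9 → 11 → 13 → 1 → 10 → 17 → 8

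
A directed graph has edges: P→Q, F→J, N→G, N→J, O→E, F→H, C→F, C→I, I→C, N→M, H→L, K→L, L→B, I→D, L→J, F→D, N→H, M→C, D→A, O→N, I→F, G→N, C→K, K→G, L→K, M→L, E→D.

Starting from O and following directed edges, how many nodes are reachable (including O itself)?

15

BFS from O visits: O, N, E, M, J, H, G, D, L, C, A, K, B, I, F
Reachable nodes: 15 of 17 total.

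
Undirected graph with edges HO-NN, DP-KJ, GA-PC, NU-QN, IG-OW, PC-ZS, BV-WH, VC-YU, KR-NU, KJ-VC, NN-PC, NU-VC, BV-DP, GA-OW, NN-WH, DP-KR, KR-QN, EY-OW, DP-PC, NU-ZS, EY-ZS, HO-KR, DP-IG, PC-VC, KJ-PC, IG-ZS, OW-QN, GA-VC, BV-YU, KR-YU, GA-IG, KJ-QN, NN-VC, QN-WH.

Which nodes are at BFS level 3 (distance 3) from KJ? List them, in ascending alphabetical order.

EY, HO

Level 0: KJ
Level 1: DP, PC, QN, VC
Level 2: BV, GA, IG, KR, NN, NU, OW, WH, YU, ZS
Level 3: EY, HO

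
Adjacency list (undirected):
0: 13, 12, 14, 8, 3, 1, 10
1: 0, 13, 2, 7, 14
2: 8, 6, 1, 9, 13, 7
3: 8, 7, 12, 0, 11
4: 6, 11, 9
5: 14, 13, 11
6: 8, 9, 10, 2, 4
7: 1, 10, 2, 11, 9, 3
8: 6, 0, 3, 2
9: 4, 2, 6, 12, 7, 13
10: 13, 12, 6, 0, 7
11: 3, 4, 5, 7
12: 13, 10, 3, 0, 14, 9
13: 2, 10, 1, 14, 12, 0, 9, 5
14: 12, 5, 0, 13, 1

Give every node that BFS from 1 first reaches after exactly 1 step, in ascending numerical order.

0, 2, 7, 13, 14

Level 0: 1
Level 1: 0, 2, 7, 13, 14
Level 2: 3, 5, 6, 8, 9, 10, 11, 12
Level 3: 4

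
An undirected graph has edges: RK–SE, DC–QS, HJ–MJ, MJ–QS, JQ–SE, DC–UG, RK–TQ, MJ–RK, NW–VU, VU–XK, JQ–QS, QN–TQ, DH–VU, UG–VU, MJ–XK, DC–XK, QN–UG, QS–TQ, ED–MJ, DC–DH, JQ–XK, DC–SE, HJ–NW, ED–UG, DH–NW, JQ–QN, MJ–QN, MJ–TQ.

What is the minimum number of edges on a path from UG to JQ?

2

Level 0: UG
Level 1: DC, ED, QN, VU
Level 2: DH, JQ, MJ, NW, QS, SE, TQ, XK
Level 3: HJ, RK
JQ first appears at level 2.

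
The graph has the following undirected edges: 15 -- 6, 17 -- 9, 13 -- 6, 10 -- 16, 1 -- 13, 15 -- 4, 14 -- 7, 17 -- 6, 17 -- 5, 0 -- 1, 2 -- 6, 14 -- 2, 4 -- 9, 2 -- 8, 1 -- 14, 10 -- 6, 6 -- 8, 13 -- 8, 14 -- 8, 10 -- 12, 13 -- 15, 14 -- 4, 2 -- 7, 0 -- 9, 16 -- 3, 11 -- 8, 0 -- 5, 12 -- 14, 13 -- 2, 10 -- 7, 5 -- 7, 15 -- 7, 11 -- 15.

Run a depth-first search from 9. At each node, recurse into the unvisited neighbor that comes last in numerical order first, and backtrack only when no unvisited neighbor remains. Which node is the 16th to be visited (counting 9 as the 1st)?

2

Visit 9
9 → 17
17 → 6
6 → 15
15 → 13
13 → 8
8 → 14
14 → 12
12 → 10
10 → 16
16 → 3
10 → 7
7 → 5
5 → 0
0 → 1
7 → 2
14 → 4
8 → 11

Visit order: 9, 17, 6, 15, 13, 8, 14, 12, 10, 16, 3, 7, 5, 0, 1, 2, 4, 11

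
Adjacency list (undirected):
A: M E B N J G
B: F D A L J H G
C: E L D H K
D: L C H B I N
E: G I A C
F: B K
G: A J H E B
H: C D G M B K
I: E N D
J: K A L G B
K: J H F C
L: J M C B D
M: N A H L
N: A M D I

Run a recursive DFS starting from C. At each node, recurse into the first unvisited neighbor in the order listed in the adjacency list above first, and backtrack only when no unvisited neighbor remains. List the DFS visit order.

C → E → G → A → M → N → D → L → J → K → H → B → F → I

Visit C
C → E
E → G
G → A
A → M
M → N
N → D
D → L
L → J
J → K
K → H
H → B
B → F
D → I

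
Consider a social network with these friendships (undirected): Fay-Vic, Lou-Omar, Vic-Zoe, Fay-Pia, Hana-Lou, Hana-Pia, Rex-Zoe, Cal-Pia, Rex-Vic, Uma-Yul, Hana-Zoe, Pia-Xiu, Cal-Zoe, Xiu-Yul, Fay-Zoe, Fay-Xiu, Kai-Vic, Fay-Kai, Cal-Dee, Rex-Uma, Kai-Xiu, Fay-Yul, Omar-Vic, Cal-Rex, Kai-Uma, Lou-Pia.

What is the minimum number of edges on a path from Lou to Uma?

Level 0: Lou
Level 1: Hana, Omar, Pia
Level 2: Cal, Fay, Vic, Xiu, Zoe
Level 3: Dee, Kai, Rex, Yul
Level 4: Uma
Uma first appears at level 4.

4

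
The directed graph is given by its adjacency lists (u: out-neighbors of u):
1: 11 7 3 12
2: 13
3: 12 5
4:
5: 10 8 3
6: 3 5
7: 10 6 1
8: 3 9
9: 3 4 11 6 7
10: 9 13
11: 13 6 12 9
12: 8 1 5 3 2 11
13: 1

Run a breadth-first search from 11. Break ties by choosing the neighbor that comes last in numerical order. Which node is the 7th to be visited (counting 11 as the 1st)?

8

Visit 11; enqueue 13, 12, 9, 6 → queue [13, 12, 9, 6]
Visit 13; enqueue 1 → queue [12, 9, 6, 1]
Visit 12; enqueue 8, 5, 3, 2 → queue [9, 6, 1, 8, 5, 3, 2]
Visit 9; enqueue 7, 4 → queue [6, 1, 8, 5, 3, 2, 7, 4]
Visit 6 → queue [1, 8, 5, 3, 2, 7, 4]
Visit 1 → queue [8, 5, 3, 2, 7, 4]
Visit 8 → queue [5, 3, 2, 7, 4]
Visit 5; enqueue 10 → queue [3, 2, 7, 4, 10]
Visit 3 → queue [2, 7, 4, 10]
Visit 2 → queue [7, 4, 10]
Visit 7 → queue [4, 10]
Visit 4 → queue [10]
Visit 10 → queue []

Visit order: 11, 13, 12, 9, 6, 1, 8, 5, 3, 2, 7, 4, 10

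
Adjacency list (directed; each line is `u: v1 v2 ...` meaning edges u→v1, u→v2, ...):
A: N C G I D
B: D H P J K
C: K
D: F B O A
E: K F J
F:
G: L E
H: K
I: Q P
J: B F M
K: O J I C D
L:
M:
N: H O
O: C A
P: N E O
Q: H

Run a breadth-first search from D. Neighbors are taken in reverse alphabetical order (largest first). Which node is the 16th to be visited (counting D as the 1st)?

Q

Visit D; enqueue O, F, B, A → queue [O, F, B, A]
Visit O; enqueue C → queue [F, B, A, C]
Visit F → queue [B, A, C]
Visit B; enqueue P, K, J, H → queue [A, C, P, K, J, H]
Visit A; enqueue N, I, G → queue [C, P, K, J, H, N, I, G]
Visit C → queue [P, K, J, H, N, I, G]
Visit P; enqueue E → queue [K, J, H, N, I, G, E]
Visit K → queue [J, H, N, I, G, E]
Visit J; enqueue M → queue [H, N, I, G, E, M]
Visit H → queue [N, I, G, E, M]
Visit N → queue [I, G, E, M]
Visit I; enqueue Q → queue [G, E, M, Q]
Visit G; enqueue L → queue [E, M, Q, L]
Visit E → queue [M, Q, L]
Visit M → queue [Q, L]
Visit Q → queue [L]
Visit L → queue []

Visit order: D, O, F, B, A, C, P, K, J, H, N, I, G, E, M, Q, L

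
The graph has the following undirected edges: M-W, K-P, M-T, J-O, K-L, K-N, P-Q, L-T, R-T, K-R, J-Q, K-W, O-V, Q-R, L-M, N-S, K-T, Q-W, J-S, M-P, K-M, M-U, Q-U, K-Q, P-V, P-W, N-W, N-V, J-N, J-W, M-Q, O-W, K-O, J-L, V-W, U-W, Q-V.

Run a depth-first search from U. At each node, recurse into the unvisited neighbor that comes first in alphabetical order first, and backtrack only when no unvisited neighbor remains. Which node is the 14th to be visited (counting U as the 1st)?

T

Visit U
U → M
M → K
K → L
L → J
J → N
N → S
N → V
V → O
O → W
W → P
P → Q
Q → R
R → T

Visit order: U, M, K, L, J, N, S, V, O, W, P, Q, R, T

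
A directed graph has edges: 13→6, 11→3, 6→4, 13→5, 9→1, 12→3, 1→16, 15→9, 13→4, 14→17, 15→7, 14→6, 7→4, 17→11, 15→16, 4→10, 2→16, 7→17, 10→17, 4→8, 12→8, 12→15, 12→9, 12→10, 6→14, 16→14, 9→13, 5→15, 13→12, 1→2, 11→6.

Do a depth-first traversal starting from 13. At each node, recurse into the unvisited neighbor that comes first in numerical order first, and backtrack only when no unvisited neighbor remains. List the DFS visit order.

Visit 13
13 → 4
4 → 8
4 → 10
10 → 17
17 → 11
11 → 3
11 → 6
6 → 14
13 → 5
5 → 15
15 → 7
15 → 9
9 → 1
1 → 2
2 → 16
13 → 12

13, 4, 8, 10, 17, 11, 3, 6, 14, 5, 15, 7, 9, 1, 2, 16, 12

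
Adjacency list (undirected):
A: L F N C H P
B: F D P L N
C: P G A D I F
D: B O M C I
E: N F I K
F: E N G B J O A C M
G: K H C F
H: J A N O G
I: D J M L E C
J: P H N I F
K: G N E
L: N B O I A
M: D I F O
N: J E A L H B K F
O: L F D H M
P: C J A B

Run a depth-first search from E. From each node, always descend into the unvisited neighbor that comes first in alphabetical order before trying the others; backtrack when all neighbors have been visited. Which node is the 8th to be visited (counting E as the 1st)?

Visit E
E → F
F → A
A → C
C → D
D → B
B → L
L → I
I → J
J → H
H → G
G → K
K → N
H → O
O → M
J → P

Visit order: E, F, A, C, D, B, L, I, J, H, G, K, N, O, M, P

I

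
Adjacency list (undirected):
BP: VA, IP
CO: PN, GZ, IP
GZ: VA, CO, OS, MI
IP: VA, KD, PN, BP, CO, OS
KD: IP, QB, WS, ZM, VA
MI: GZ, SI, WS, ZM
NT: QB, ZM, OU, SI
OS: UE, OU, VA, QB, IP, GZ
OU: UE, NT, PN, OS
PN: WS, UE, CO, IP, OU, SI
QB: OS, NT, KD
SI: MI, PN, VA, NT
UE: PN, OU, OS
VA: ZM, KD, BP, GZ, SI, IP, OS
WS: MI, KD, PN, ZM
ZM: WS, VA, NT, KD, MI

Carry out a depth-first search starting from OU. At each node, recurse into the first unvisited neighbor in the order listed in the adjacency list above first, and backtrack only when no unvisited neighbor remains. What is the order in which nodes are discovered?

OU, UE, PN, WS, MI, GZ, VA, ZM, NT, QB, OS, IP, KD, BP, CO, SI

Visit OU
OU → UE
UE → PN
PN → WS
WS → MI
MI → GZ
GZ → VA
VA → ZM
ZM → NT
NT → QB
QB → OS
OS → IP
IP → KD
IP → BP
IP → CO
NT → SI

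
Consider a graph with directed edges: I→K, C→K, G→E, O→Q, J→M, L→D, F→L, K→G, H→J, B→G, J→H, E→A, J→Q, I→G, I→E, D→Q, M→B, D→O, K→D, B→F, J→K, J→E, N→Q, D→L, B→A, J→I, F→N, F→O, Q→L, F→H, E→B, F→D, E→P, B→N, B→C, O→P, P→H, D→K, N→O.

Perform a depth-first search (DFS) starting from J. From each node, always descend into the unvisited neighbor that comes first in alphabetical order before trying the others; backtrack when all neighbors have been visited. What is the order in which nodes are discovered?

Visit J
J → E
E → A
E → B
B → C
C → K
K → D
D → L
D → O
O → P
P → H
O → Q
K → G
B → F
F → N
J → I
J → M

J E A B C K D L O P H Q G F N I M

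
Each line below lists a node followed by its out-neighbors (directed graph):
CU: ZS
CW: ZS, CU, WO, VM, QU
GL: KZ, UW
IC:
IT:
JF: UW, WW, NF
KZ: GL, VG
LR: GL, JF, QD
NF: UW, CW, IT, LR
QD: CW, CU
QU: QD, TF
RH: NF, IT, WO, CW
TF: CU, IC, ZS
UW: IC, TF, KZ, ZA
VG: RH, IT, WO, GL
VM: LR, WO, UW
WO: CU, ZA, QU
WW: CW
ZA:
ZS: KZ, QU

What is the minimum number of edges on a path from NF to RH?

Level 0: NF
Level 1: CW, IT, LR, UW
Level 2: CU, GL, IC, JF, KZ, QD, QU, TF, VM, WO, ZA, ZS
Level 3: VG, WW
Level 4: RH
RH first appears at level 4.

4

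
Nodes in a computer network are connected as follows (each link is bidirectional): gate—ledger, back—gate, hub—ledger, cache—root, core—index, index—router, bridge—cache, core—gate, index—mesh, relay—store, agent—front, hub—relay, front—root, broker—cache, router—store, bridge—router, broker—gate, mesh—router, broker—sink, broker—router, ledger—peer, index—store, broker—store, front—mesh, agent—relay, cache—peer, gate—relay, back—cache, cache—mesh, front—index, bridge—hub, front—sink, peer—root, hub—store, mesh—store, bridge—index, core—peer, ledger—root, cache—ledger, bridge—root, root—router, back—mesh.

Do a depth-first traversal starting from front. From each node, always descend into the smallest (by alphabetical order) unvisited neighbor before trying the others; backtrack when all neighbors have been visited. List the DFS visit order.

front, agent, relay, gate, back, cache, bridge, hub, ledger, peer, core, index, mesh, router, broker, sink, store, root

Visit front
front → agent
agent → relay
relay → gate
gate → back
back → cache
cache → bridge
bridge → hub
hub → ledger
ledger → peer
peer → core
core → index
index → mesh
mesh → router
router → broker
broker → sink
broker → store
router → root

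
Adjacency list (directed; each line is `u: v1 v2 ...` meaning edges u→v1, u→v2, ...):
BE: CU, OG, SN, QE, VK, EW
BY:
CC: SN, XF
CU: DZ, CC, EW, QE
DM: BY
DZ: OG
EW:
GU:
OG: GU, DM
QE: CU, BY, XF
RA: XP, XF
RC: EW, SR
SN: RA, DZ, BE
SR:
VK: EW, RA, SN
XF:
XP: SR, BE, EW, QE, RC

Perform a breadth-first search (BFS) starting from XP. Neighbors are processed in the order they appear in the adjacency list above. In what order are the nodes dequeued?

Visit XP; enqueue SR, BE, EW, QE, RC → queue [SR, BE, EW, QE, RC]
Visit SR → queue [BE, EW, QE, RC]
Visit BE; enqueue CU, OG, SN, VK → queue [EW, QE, RC, CU, OG, SN, VK]
Visit EW → queue [QE, RC, CU, OG, SN, VK]
Visit QE; enqueue BY, XF → queue [RC, CU, OG, SN, VK, BY, XF]
Visit RC → queue [CU, OG, SN, VK, BY, XF]
Visit CU; enqueue DZ, CC → queue [OG, SN, VK, BY, XF, DZ, CC]
Visit OG; enqueue GU, DM → queue [SN, VK, BY, XF, DZ, CC, GU, DM]
Visit SN; enqueue RA → queue [VK, BY, XF, DZ, CC, GU, DM, RA]
Visit VK → queue [BY, XF, DZ, CC, GU, DM, RA]
Visit BY → queue [XF, DZ, CC, GU, DM, RA]
Visit XF → queue [DZ, CC, GU, DM, RA]
Visit DZ → queue [CC, GU, DM, RA]
Visit CC → queue [GU, DM, RA]
Visit GU → queue [DM, RA]
Visit DM → queue [RA]
Visit RA → queue []

XP, SR, BE, EW, QE, RC, CU, OG, SN, VK, BY, XF, DZ, CC, GU, DM, RA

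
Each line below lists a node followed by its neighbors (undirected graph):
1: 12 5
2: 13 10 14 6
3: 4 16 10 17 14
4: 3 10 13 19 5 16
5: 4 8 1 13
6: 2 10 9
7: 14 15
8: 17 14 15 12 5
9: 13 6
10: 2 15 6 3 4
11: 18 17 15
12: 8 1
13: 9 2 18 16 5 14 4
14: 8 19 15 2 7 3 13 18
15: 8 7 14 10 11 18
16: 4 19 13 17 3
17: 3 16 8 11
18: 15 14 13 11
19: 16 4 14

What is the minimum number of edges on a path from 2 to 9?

Level 0: 2
Level 1: 6, 10, 13, 14
Level 2: 3, 4, 5, 7, 8, 9, 15, 16, 18, 19
Level 3: 1, 11, 12, 17
9 first appears at level 2.

2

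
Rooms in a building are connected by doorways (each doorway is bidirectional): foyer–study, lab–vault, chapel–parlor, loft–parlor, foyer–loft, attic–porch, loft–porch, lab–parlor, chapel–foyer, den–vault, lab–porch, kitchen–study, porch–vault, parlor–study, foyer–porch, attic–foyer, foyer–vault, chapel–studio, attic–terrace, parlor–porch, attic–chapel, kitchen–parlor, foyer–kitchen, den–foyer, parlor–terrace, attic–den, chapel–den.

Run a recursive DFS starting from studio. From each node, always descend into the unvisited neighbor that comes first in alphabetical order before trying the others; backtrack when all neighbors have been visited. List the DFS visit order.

Visit studio
studio → chapel
chapel → attic
attic → den
den → foyer
foyer → kitchen
kitchen → parlor
parlor → lab
lab → porch
porch → loft
porch → vault
parlor → study
parlor → terrace

studio, chapel, attic, den, foyer, kitchen, parlor, lab, porch, loft, vault, study, terrace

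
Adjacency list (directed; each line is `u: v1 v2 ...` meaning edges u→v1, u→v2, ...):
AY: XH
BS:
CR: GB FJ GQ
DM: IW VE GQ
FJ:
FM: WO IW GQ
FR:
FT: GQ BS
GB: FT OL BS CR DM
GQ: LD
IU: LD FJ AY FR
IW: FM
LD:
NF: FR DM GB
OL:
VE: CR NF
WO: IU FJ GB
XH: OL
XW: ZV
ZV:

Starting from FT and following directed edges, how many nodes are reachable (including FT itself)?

BFS from FT visits: FT, GQ, BS, LD
Reachable nodes: 4 of 20 total.

4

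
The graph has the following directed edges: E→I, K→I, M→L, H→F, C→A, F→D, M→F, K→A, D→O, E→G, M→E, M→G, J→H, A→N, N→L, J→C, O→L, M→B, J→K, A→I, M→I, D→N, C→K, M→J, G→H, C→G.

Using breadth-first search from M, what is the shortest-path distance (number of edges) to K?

Level 0: M
Level 1: B, E, F, G, I, J, L
Level 2: C, D, H, K
Level 3: A, N, O
K first appears at level 2.

2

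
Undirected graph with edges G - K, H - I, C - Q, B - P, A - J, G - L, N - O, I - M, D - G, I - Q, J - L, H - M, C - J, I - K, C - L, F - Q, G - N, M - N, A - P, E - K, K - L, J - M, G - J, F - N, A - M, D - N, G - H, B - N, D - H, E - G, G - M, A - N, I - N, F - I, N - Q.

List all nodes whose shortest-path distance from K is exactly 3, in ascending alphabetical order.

A, B, O

Level 0: K
Level 1: E, G, I, L
Level 2: C, D, F, H, J, M, N, Q
Level 3: A, B, O
Level 4: P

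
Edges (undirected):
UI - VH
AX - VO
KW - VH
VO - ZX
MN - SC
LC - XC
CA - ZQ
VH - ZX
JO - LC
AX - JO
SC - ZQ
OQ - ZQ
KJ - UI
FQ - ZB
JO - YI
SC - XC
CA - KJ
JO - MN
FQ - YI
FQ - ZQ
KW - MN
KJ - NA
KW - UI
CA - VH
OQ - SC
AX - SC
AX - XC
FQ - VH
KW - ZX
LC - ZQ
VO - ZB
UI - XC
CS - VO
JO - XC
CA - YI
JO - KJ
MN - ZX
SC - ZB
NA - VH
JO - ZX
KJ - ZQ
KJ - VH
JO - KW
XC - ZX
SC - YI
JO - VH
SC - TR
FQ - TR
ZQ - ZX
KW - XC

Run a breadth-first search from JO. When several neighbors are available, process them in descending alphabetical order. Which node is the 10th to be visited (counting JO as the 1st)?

AX

Visit JO; enqueue ZX, YI, XC, VH, MN, LC, KW, KJ, AX → queue [ZX, YI, XC, VH, MN, LC, KW, KJ, AX]
Visit ZX; enqueue ZQ, VO → queue [YI, XC, VH, MN, LC, KW, KJ, AX, ZQ, VO]
Visit YI; enqueue SC, FQ, CA → queue [XC, VH, MN, LC, KW, KJ, AX, ZQ, VO, SC, FQ, CA]
Visit XC; enqueue UI → queue [VH, MN, LC, KW, KJ, AX, ZQ, VO, SC, FQ, CA, UI]
Visit VH; enqueue NA → queue [MN, LC, KW, KJ, AX, ZQ, VO, SC, FQ, CA, UI, NA]
Visit MN → queue [LC, KW, KJ, AX, ZQ, VO, SC, FQ, CA, UI, NA]
Visit LC → queue [KW, KJ, AX, ZQ, VO, SC, FQ, CA, UI, NA]
Visit KW → queue [KJ, AX, ZQ, VO, SC, FQ, CA, UI, NA]
Visit KJ → queue [AX, ZQ, VO, SC, FQ, CA, UI, NA]
Visit AX → queue [ZQ, VO, SC, FQ, CA, UI, NA]
Visit ZQ; enqueue OQ → queue [VO, SC, FQ, CA, UI, NA, OQ]
Visit VO; enqueue ZB, CS → queue [SC, FQ, CA, UI, NA, OQ, ZB, CS]
Visit SC; enqueue TR → queue [FQ, CA, UI, NA, OQ, ZB, CS, TR]
Visit FQ → queue [CA, UI, NA, OQ, ZB, CS, TR]
Visit CA → queue [UI, NA, OQ, ZB, CS, TR]
Visit UI → queue [NA, OQ, ZB, CS, TR]
Visit NA → queue [OQ, ZB, CS, TR]
Visit OQ → queue [ZB, CS, TR]
Visit ZB → queue [CS, TR]
Visit CS → queue [TR]
Visit TR → queue []

Visit order: JO, ZX, YI, XC, VH, MN, LC, KW, KJ, AX, ZQ, VO, SC, FQ, CA, UI, NA, OQ, ZB, CS, TR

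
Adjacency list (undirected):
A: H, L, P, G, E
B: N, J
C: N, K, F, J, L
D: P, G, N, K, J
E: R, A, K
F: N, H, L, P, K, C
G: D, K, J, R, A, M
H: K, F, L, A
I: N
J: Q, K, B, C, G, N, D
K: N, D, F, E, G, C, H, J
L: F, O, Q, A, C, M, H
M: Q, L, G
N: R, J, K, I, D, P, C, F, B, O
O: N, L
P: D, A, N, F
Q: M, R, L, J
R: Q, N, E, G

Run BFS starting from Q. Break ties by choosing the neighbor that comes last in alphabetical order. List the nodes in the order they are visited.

Q → R → M → L → J → N → G → E → O → H → F → C → A → K → D → B → P → I

Visit Q; enqueue R, M, L, J → queue [R, M, L, J]
Visit R; enqueue N, G, E → queue [M, L, J, N, G, E]
Visit M → queue [L, J, N, G, E]
Visit L; enqueue O, H, F, C, A → queue [J, N, G, E, O, H, F, C, A]
Visit J; enqueue K, D, B → queue [N, G, E, O, H, F, C, A, K, D, B]
Visit N; enqueue P, I → queue [G, E, O, H, F, C, A, K, D, B, P, I]
Visit G → queue [E, O, H, F, C, A, K, D, B, P, I]
Visit E → queue [O, H, F, C, A, K, D, B, P, I]
Visit O → queue [H, F, C, A, K, D, B, P, I]
Visit H → queue [F, C, A, K, D, B, P, I]
Visit F → queue [C, A, K, D, B, P, I]
Visit C → queue [A, K, D, B, P, I]
Visit A → queue [K, D, B, P, I]
Visit K → queue [D, B, P, I]
Visit D → queue [B, P, I]
Visit B → queue [P, I]
Visit P → queue [I]
Visit I → queue []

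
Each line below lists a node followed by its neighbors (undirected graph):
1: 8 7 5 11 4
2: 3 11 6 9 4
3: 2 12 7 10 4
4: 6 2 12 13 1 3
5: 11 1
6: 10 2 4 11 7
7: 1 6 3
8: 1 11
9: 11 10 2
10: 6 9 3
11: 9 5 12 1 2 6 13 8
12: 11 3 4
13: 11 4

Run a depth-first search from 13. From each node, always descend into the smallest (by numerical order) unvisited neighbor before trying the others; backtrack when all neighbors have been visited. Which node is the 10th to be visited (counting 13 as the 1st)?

10

Visit 13
13 → 4
4 → 1
1 → 5
5 → 11
11 → 2
2 → 3
3 → 7
7 → 6
6 → 10
10 → 9
3 → 12
11 → 8

Visit order: 13, 4, 1, 5, 11, 2, 3, 7, 6, 10, 9, 12, 8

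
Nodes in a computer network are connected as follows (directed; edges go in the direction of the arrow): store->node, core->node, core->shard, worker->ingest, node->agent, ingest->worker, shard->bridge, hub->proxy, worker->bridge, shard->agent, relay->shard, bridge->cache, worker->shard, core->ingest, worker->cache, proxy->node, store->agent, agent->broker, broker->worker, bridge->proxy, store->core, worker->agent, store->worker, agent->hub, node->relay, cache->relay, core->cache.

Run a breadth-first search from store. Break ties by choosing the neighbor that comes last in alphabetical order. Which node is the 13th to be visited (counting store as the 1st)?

proxy

Visit store; enqueue worker, node, core, agent → queue [worker, node, core, agent]
Visit worker; enqueue shard, ingest, cache, bridge → queue [node, core, agent, shard, ingest, cache, bridge]
Visit node; enqueue relay → queue [core, agent, shard, ingest, cache, bridge, relay]
Visit core → queue [agent, shard, ingest, cache, bridge, relay]
Visit agent; enqueue hub, broker → queue [shard, ingest, cache, bridge, relay, hub, broker]
Visit shard → queue [ingest, cache, bridge, relay, hub, broker]
Visit ingest → queue [cache, bridge, relay, hub, broker]
Visit cache → queue [bridge, relay, hub, broker]
Visit bridge; enqueue proxy → queue [relay, hub, broker, proxy]
Visit relay → queue [hub, broker, proxy]
Visit hub → queue [broker, proxy]
Visit broker → queue [proxy]
Visit proxy → queue []

Visit order: store, worker, node, core, agent, shard, ingest, cache, bridge, relay, hub, broker, proxy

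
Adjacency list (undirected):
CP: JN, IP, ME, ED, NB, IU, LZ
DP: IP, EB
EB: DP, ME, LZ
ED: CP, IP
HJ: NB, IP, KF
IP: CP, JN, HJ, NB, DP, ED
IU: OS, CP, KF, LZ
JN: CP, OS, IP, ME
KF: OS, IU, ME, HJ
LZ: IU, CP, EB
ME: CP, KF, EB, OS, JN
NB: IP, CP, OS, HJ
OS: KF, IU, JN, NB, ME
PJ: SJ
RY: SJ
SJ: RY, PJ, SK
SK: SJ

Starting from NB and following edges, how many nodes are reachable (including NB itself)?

13

BFS from NB visits: NB, IP, CP, OS, HJ, JN, DP, ED, ME, IU, LZ, KF, EB
Reachable nodes: 13 of 17 total.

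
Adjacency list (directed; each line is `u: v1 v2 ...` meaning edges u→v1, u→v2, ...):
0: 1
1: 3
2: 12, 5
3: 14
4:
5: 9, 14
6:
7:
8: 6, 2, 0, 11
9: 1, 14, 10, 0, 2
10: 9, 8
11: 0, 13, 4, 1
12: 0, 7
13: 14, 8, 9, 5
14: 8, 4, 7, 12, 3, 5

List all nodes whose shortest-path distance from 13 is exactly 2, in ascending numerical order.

0, 1, 2, 3, 4, 6, 7, 10, 11, 12

Level 0: 13
Level 1: 5, 8, 9, 14
Level 2: 0, 1, 2, 3, 4, 6, 7, 10, 11, 12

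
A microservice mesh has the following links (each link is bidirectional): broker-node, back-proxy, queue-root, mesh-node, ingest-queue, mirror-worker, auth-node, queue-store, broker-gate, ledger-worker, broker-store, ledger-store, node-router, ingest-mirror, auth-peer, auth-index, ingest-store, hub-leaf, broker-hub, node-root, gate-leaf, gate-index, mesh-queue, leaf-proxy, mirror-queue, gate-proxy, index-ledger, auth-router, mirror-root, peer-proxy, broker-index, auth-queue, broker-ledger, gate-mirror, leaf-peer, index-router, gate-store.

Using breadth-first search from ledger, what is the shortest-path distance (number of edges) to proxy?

3

Level 0: ledger
Level 1: broker, index, store, worker
Level 2: auth, gate, hub, ingest, mirror, node, queue, router
Level 3: leaf, mesh, peer, proxy, root
Level 4: back
proxy first appears at level 3.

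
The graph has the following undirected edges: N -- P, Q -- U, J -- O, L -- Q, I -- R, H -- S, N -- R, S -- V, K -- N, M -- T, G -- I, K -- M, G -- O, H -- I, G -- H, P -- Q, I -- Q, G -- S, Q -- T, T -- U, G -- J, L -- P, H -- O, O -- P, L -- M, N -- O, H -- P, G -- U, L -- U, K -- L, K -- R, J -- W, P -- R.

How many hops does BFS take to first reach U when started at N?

Level 0: N
Level 1: K, O, P, R
Level 2: G, H, I, J, L, M, Q
Level 3: S, T, U, W
Level 4: V
U first appears at level 3.

3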